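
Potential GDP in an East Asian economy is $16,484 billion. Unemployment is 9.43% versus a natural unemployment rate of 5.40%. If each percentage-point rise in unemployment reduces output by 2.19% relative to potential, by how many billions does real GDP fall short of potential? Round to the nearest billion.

$1,455 billion

Output gap = -2.19 × (9.43 - 5.4) = -2.19 × 4.03 = -8.8257%.
Actual GDP ≈ 16484 × 0.911743 ≈ 15029 billion, so the shortfall is 16484 - 15029 = 1455 billion.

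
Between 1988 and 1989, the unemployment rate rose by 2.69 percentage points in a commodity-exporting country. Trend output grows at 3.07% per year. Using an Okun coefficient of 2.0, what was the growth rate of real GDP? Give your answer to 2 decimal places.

Growth-rate Okun's law: g_Y = g_Y* - β × Δu.
g_Y = 3.07 - 2.0 × (2.69) = 3.07 - 5.38 = -2.31%, i.e. -2.31% to 2 d.p.

-2.31%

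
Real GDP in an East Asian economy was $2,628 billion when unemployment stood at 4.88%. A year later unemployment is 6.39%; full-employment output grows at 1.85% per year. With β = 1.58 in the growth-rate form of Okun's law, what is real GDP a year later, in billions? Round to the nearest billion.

Δu = 6.39 - 4.88 = 1.51 points.
Okun's law (growth form): g_Y = g_Y* - β × Δu = 1.85 - 1.58 × (1.51) = 1.85 - 2.3858 = -0.5358%.
Real GDP in the next year = 2628 × (1 - 0.5358/100) = 2628 × 0.994642 ≈ 2614 billion.

$2,614 billion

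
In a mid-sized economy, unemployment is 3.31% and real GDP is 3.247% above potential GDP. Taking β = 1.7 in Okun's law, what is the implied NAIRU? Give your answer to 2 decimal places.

From Okun's law, u - u* = -(output gap)/β = -(3.247)/1.7 = -1.91 points.
So u* = 3.31 + 1.91 = 5.22%.

5.22%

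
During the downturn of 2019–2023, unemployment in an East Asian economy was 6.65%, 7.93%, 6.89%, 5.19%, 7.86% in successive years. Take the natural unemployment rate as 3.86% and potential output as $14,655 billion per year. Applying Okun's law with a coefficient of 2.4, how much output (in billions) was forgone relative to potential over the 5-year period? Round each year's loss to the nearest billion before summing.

Year 2019: gap = -2.4 × (6.65 - 3.86) = -6.696%, loss ≈ 14655 × 6.696/100 ≈ 981.
Year 2020: gap = -2.4 × (7.93 - 3.86) = -9.768%, loss ≈ 14655 × 9.768/100 ≈ 1432.
Year 2021: gap = -2.4 × (6.89 - 3.86) = -7.272%, loss ≈ 14655 × 7.272/100 ≈ 1066.
Year 2022: gap = -2.4 × (5.19 - 3.86) = -3.192%, loss ≈ 14655 × 3.192/100 ≈ 468.
Year 2023: gap = -2.4 × (7.86 - 3.86) = -9.6%, loss ≈ 14655 × 9.6/100 ≈ 1407.
Total lost output = 981 + 1432 + 1066 + 468 + 1407 = 5354 billion.

$5,354 billion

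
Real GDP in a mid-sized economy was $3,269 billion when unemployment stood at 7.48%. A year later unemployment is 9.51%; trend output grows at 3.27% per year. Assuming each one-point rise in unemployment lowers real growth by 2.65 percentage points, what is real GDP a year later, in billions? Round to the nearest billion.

$3,200 billion

Δu = 9.51 - 7.48 = 2.03 points.
Okun's law (growth form): g_Y = g_Y* - β × Δu = 3.27 - 2.65 × (2.03) = 3.27 - 5.3795 = -2.1095%.
Real GDP in the next year = 3269 × (1 - 2.1095/100) = 3269 × 0.978905 ≈ 3200 billion.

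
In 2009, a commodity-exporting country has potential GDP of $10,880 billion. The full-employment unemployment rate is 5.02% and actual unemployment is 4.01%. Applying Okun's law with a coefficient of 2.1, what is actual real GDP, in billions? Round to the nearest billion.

Unemployment gap = 4.01 - 5.02 = -1.01 points, so the output gap is -2.1 × (-1.01) = 2.121%.
Actual GDP = 10880 × (1 + 2.121/100) = 10880 × 1.02121 ≈ 11111 billion.

$11,111 billion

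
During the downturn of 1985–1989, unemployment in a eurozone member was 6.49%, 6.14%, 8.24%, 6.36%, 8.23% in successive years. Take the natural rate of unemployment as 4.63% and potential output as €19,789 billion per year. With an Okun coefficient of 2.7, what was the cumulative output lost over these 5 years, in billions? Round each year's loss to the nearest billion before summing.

€6,577 billion

Year 1985: gap = -2.7 × (6.49 - 4.63) = -5.022%, loss ≈ 19789 × 5.022/100 ≈ 994.
Year 1986: gap = -2.7 × (6.14 - 4.63) = -4.077%, loss ≈ 19789 × 4.077/100 ≈ 807.
Year 1987: gap = -2.7 × (8.24 - 4.63) = -9.747%, loss ≈ 19789 × 9.747/100 ≈ 1929.
Year 1988: gap = -2.7 × (6.36 - 4.63) = -4.671%, loss ≈ 19789 × 4.671/100 ≈ 924.
Year 1989: gap = -2.7 × (8.23 - 4.63) = -9.72%, loss ≈ 19789 × 9.72/100 ≈ 1923.
Total lost output = 994 + 807 + 1929 + 924 + 1923 = 6577 billion.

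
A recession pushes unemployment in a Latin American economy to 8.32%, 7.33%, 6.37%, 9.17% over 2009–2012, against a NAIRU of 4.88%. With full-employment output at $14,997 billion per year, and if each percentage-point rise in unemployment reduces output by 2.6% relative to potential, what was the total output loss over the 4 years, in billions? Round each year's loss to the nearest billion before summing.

$4,550 billion

Year 2009: gap = -2.6 × (8.32 - 4.88) = -8.944%, loss ≈ 14997 × 8.944/100 ≈ 1341.
Year 2010: gap = -2.6 × (7.33 - 4.88) = -6.37%, loss ≈ 14997 × 6.37/100 ≈ 955.
Year 2011: gap = -2.6 × (6.37 - 4.88) = -3.874%, loss ≈ 14997 × 3.874/100 ≈ 581.
Year 2012: gap = -2.6 × (9.17 - 4.88) = -11.154%, loss ≈ 14997 × 11.154/100 ≈ 1673.
Total lost output = 1341 + 955 + 581 + 1673 = 4550 billion.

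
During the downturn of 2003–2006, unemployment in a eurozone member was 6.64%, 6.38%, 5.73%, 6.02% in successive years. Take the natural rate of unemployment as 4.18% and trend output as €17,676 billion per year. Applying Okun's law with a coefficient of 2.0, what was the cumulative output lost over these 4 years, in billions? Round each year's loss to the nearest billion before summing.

Year 2003: gap = -2.0 × (6.64 - 4.18) = -4.92%, loss ≈ 17676 × 4.92/100 ≈ 870.
Year 2004: gap = -2.0 × (6.38 - 4.18) = -4.4%, loss ≈ 17676 × 4.4/100 ≈ 778.
Year 2005: gap = -2.0 × (5.73 - 4.18) = -3.1%, loss ≈ 17676 × 3.1/100 ≈ 548.
Year 2006: gap = -2.0 × (6.02 - 4.18) = -3.68%, loss ≈ 17676 × 3.68/100 ≈ 650.
Total lost output = 870 + 778 + 548 + 650 = 2846 billion.

€2,846 billion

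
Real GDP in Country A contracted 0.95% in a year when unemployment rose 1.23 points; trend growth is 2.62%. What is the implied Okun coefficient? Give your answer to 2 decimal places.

β ≈ 2.90

Growth form: g_Y = g_Y* - β × Δu, so β = (g_Y* - g_Y)/Δu.
β = (2.62 + 0.95)/1.23 = 3.57/1.23 = 2.90.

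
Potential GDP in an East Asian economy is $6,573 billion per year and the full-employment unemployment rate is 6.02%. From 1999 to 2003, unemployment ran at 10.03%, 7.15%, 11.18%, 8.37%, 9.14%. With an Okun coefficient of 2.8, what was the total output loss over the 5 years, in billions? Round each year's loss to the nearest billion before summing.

$2,903 billion

Year 1999: gap = -2.8 × (10.03 - 6.02) = -11.228%, loss ≈ 6573 × 11.228/100 ≈ 738.
Year 2000: gap = -2.8 × (7.15 - 6.02) = -3.164%, loss ≈ 6573 × 3.164/100 ≈ 208.
Year 2001: gap = -2.8 × (11.18 - 6.02) = -14.448%, loss ≈ 6573 × 14.448/100 ≈ 950.
Year 2002: gap = -2.8 × (8.37 - 6.02) = -6.58%, loss ≈ 6573 × 6.58/100 ≈ 433.
Year 2003: gap = -2.8 × (9.14 - 6.02) = -8.736%, loss ≈ 6573 × 8.736/100 ≈ 574.
Total lost output = 738 + 208 + 950 + 433 + 574 = 2903 billion.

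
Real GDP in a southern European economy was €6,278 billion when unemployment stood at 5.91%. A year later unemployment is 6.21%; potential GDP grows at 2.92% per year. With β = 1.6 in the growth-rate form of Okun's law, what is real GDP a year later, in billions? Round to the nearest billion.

Δu = 6.21 - 5.91 = 0.3 points.
Okun's law (growth form): g_Y = g_Y* - β × Δu = 2.92 - 1.6 × (0.30) = 2.92 - 0.48 = 2.44%.
Real GDP in the next year = 6278 × (1 + 2.44/100) = 6278 × 1.0244 ≈ 6431 billion.

€6,431 billion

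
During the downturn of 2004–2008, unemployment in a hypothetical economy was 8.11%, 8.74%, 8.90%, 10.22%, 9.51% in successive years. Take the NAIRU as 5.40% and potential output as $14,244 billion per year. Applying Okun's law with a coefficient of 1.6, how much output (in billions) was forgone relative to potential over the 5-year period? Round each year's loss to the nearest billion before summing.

Year 2004: gap = -1.6 × (8.11 - 5.4) = -4.336%, loss ≈ 14244 × 4.336/100 ≈ 618.
Year 2005: gap = -1.6 × (8.74 - 5.4) = -5.344%, loss ≈ 14244 × 5.344/100 ≈ 761.
Year 2006: gap = -1.6 × (8.9 - 5.4) = -5.6%, loss ≈ 14244 × 5.6/100 ≈ 798.
Year 2007: gap = -1.6 × (10.22 - 5.4) = -7.712%, loss ≈ 14244 × 7.712/100 ≈ 1098.
Year 2008: gap = -1.6 × (9.51 - 5.4) = -6.576%, loss ≈ 14244 × 6.576/100 ≈ 937.
Total lost output = 618 + 761 + 798 + 1098 + 937 = 4212 billion.

$4,212 billion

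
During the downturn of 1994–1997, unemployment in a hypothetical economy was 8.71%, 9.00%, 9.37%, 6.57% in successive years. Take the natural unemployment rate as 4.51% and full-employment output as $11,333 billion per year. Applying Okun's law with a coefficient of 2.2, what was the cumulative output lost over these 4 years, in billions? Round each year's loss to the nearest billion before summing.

$3,892 billion

Year 1994: gap = -2.2 × (8.71 - 4.51) = -9.24%, loss ≈ 11333 × 9.24/100 ≈ 1047.
Year 1995: gap = -2.2 × (9 - 4.51) = -9.878%, loss ≈ 11333 × 9.878/100 ≈ 1119.
Year 1996: gap = -2.2 × (9.37 - 4.51) = -10.692%, loss ≈ 11333 × 10.692/100 ≈ 1212.
Year 1997: gap = -2.2 × (6.57 - 4.51) = -4.532%, loss ≈ 11333 × 4.532/100 ≈ 514.
Total lost output = 1047 + 1119 + 1212 + 514 = 3892 billion.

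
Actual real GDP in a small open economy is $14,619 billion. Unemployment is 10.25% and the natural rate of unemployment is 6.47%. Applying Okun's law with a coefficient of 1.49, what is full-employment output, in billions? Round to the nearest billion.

Unemployment gap = 10.25 - 6.47 = 3.78 points, so output gap = -1.49 × 3.78 = -5.6322%.
Since Y = Y* × (1 + gap/100), Y* = 14619/0.943678 ≈ 15492 billion.

$15,492 billion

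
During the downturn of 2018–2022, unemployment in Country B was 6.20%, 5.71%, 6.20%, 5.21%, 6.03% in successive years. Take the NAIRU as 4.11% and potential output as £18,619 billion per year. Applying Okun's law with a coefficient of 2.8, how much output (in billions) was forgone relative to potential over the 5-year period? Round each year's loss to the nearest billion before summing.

Year 2018: gap = -2.8 × (6.2 - 4.11) = -5.852%, loss ≈ 18619 × 5.852/100 ≈ 1090.
Year 2019: gap = -2.8 × (5.71 - 4.11) = -4.48%, loss ≈ 18619 × 4.48/100 ≈ 834.
Year 2020: gap = -2.8 × (6.2 - 4.11) = -5.852%, loss ≈ 18619 × 5.852/100 ≈ 1090.
Year 2021: gap = -2.8 × (5.21 - 4.11) = -3.08%, loss ≈ 18619 × 3.08/100 ≈ 573.
Year 2022: gap = -2.8 × (6.03 - 4.11) = -5.376%, loss ≈ 18619 × 5.376/100 ≈ 1001.
Total lost output = 1090 + 834 + 1090 + 573 + 1001 = 4588 billion.

£4,588 billion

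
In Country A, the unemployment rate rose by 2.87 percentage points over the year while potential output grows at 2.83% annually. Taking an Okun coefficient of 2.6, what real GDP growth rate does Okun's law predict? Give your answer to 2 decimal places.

Growth-rate Okun's law: g_Y = g_Y* - β × Δu.
g_Y = 2.83 - 2.6 × (2.87) = 2.83 - 7.462 = -4.632%, i.e. -4.63% to 2 d.p.

-4.63%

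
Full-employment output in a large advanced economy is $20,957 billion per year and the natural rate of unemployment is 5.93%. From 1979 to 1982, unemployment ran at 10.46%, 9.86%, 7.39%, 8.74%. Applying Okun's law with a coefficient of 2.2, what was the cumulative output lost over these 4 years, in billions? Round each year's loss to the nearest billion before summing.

$5,870 billion

Year 1979: gap = -2.2 × (10.46 - 5.93) = -9.966%, loss ≈ 20957 × 9.966/100 ≈ 2089.
Year 1980: gap = -2.2 × (9.86 - 5.93) = -8.646%, loss ≈ 20957 × 8.646/100 ≈ 1812.
Year 1981: gap = -2.2 × (7.39 - 5.93) = -3.212%, loss ≈ 20957 × 3.212/100 ≈ 673.
Year 1982: gap = -2.2 × (8.74 - 5.93) = -6.182%, loss ≈ 20957 × 6.182/100 ≈ 1296.
Total lost output = 2089 + 1812 + 673 + 1296 = 5870 billion.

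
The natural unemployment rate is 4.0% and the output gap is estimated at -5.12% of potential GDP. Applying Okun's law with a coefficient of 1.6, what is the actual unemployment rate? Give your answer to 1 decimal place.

7.2%

From Okun's law, u - u* = -(output gap)/β = -(-5.12)/1.6 = 3.2 points.
So u = 4 + 3.2 = 7.2%.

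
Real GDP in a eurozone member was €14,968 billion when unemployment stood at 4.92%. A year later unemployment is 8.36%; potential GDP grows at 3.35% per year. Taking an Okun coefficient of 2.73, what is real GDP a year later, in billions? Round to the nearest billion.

Δu = 8.36 - 4.92 = 3.44 points.
Okun's law (growth form): g_Y = g_Y* - β × Δu = 3.35 - 2.73 × (3.44) = 3.35 - 9.3912 = -6.0412%.
Real GDP in the next year = 14968 × (1 - 6.0412/100) = 14968 × 0.939588 ≈ 14064 billion.

€14,064 billion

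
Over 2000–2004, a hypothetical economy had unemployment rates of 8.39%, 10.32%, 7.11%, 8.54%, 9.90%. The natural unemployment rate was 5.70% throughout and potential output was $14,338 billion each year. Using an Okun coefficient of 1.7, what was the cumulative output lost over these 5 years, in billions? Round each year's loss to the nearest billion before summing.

Year 2000: gap = -1.7 × (8.39 - 5.7) = -4.573%, loss ≈ 14338 × 4.573/100 ≈ 656.
Year 2001: gap = -1.7 × (10.32 - 5.7) = -7.854%, loss ≈ 14338 × 7.854/100 ≈ 1126.
Year 2002: gap = -1.7 × (7.11 - 5.7) = -2.397%, loss ≈ 14338 × 2.397/100 ≈ 344.
Year 2003: gap = -1.7 × (8.54 - 5.7) = -4.828%, loss ≈ 14338 × 4.828/100 ≈ 692.
Year 2004: gap = -1.7 × (9.9 - 5.7) = -7.14%, loss ≈ 14338 × 7.14/100 ≈ 1024.
Total lost output = 656 + 1126 + 344 + 692 + 1024 = 3842 billion.

$3,842 billion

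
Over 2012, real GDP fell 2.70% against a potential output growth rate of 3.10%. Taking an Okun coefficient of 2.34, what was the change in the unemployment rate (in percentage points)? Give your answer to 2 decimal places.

Growth-rate Okun's law: g_Y = g_Y* - β × Δu, so Δu = (g_Y* - g_Y)/β.
Δu = (3.1 + 2.7)/2.34 = 5.8/2.34 = 2.48 percentage points.

2.48 percentage points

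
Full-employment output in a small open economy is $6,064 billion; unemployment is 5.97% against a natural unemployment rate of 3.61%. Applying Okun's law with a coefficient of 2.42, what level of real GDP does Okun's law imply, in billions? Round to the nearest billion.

$5,718 billion

Unemployment gap = 5.97 - 3.61 = 2.36 points, so the output gap is -2.42 × 2.36 = -5.7112%.
Actual GDP = 6064 × (1 - 5.7112/100) = 6064 × 0.942888 ≈ 5718 billion.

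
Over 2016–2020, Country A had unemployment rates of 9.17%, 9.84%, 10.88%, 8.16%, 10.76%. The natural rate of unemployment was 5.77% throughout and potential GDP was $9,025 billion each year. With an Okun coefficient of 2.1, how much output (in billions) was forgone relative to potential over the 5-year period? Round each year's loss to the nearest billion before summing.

Year 2016: gap = -2.1 × (9.17 - 5.77) = -7.14%, loss ≈ 9025 × 7.14/100 ≈ 644.
Year 2017: gap = -2.1 × (9.84 - 5.77) = -8.547%, loss ≈ 9025 × 8.547/100 ≈ 771.
Year 2018: gap = -2.1 × (10.88 - 5.77) = -10.731%, loss ≈ 9025 × 10.731/100 ≈ 968.
Year 2019: gap = -2.1 × (8.16 - 5.77) = -5.019%, loss ≈ 9025 × 5.019/100 ≈ 453.
Year 2020: gap = -2.1 × (10.76 - 5.77) = -10.479%, loss ≈ 9025 × 10.479/100 ≈ 946.
Total lost output = 644 + 771 + 968 + 453 + 946 = 3782 billion.

$3,782 billion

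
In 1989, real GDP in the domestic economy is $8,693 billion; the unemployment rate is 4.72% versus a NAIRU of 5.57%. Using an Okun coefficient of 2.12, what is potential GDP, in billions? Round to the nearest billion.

Unemployment gap = 4.72 - 5.57 = -0.85 points, so output gap = -2.12 × (-0.85) = 1.802%.
Since Y = Y* × (1 + gap/100), Y* = 8693/1.01802 ≈ 8539 billion.

$8,539 billion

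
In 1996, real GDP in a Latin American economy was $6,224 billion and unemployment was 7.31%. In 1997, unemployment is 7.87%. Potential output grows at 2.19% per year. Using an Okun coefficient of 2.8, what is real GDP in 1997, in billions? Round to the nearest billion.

$6,263 billion

Δu = 7.87 - 7.31 = 0.56 points.
Okun's law (growth form): g_Y = g_Y* - β × Δu = 2.19 - 2.8 × (0.56) = 2.19 - 1.568 = 0.622%.
Real GDP in the next year = 6224 × (1 + 0.622/100) = 6224 × 1.00622 ≈ 6263 billion.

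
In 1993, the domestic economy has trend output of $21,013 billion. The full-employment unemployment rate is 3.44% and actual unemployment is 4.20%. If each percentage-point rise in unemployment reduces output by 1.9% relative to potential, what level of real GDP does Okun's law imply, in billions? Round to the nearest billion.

Unemployment gap = 4.2 - 3.44 = 0.76 points, so the output gap is -1.9 × 0.76 = -1.444%.
Actual GDP = 21013 × (1 - 1.444/100) = 21013 × 0.98556 ≈ 20710 billion.

$20,710 billion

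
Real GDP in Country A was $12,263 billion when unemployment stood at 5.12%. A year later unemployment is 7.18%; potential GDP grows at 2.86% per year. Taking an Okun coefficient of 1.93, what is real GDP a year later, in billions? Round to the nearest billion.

$12,126 billion

Δu = 7.18 - 5.12 = 2.06 points.
Okun's law (growth form): g_Y = g_Y* - β × Δu = 2.86 - 1.93 × (2.06) = 2.86 - 3.9758 = -1.1158%.
Real GDP in the next year = 12263 × (1 - 1.1158/100) = 12263 × 0.988842 ≈ 12126 billion.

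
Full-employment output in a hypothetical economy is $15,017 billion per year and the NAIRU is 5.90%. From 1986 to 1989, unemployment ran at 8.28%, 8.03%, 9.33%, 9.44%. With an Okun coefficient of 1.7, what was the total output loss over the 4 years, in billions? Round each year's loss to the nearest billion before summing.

Year 1986: gap = -1.7 × (8.28 - 5.9) = -4.046%, loss ≈ 15017 × 4.046/100 ≈ 608.
Year 1987: gap = -1.7 × (8.03 - 5.9) = -3.621%, loss ≈ 15017 × 3.621/100 ≈ 544.
Year 1988: gap = -1.7 × (9.33 - 5.9) = -5.831%, loss ≈ 15017 × 5.831/100 ≈ 876.
Year 1989: gap = -1.7 × (9.44 - 5.9) = -6.018%, loss ≈ 15017 × 6.018/100 ≈ 904.
Total lost output = 608 + 544 + 876 + 904 = 2932 billion.

$2,932 billion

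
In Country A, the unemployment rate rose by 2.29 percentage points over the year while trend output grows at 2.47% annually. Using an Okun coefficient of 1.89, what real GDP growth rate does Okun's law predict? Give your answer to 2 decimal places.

Growth-rate Okun's law: g_Y = g_Y* - β × Δu.
g_Y = 2.47 - 1.89 × (2.29) = 2.47 - 4.3281 = -1.8581%, i.e. -1.86% to 2 d.p.

-1.86%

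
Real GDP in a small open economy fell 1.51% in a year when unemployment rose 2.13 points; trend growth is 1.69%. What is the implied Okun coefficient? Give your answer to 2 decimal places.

Growth form: g_Y = g_Y* - β × Δu, so β = (g_Y* - g_Y)/Δu.
β = (1.69 + 1.51)/2.13 = 3.2/2.13 = 1.50.

β ≈ 1.50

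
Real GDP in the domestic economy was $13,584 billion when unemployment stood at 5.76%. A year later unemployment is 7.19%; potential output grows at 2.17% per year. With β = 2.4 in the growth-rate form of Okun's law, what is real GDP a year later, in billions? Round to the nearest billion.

$13,413 billion

Δu = 7.19 - 5.76 = 1.43 points.
Okun's law (growth form): g_Y = g_Y* - β × Δu = 2.17 - 2.4 × (1.43) = 2.17 - 3.432 = -1.262%.
Real GDP in the next year = 13584 × (1 - 1.262/100) = 13584 × 0.98738 ≈ 13413 billion.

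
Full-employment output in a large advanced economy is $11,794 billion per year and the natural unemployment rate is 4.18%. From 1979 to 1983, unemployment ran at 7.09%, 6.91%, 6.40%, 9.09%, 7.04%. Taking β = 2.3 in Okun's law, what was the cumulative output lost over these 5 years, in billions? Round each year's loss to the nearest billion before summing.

$4,240 billion

Year 1979: gap = -2.3 × (7.09 - 4.18) = -6.693%, loss ≈ 11794 × 6.693/100 ≈ 789.
Year 1980: gap = -2.3 × (6.91 - 4.18) = -6.279%, loss ≈ 11794 × 6.279/100 ≈ 741.
Year 1981: gap = -2.3 × (6.4 - 4.18) = -5.106%, loss ≈ 11794 × 5.106/100 ≈ 602.
Year 1982: gap = -2.3 × (9.09 - 4.18) = -11.293%, loss ≈ 11794 × 11.293/100 ≈ 1332.
Year 1983: gap = -2.3 × (7.04 - 4.18) = -6.578%, loss ≈ 11794 × 6.578/100 ≈ 776.
Total lost output = 789 + 741 + 602 + 1332 + 776 = 4240 billion.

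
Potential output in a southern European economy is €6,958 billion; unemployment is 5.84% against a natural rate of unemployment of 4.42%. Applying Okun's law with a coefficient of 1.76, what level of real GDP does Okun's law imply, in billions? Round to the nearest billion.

Unemployment gap = 5.84 - 4.42 = 1.42 points, so the output gap is -1.76 × 1.42 = -2.4992%.
Actual GDP = 6958 × (1 - 2.4992/100) = 6958 × 0.975008 ≈ 6784 billion.

€6,784 billion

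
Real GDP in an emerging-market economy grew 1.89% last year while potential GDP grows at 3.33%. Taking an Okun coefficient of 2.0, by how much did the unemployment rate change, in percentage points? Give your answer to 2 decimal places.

Growth-rate Okun's law: g_Y = g_Y* - β × Δu, so Δu = (g_Y* - g_Y)/β.
Δu = (3.33 - 1.89)/2.0 = 1.44/2.0 = 0.72 percentage points.

0.72 percentage points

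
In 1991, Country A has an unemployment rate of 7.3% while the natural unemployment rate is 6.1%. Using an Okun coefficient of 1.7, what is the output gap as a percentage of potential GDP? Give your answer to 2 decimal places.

The unemployment gap is 7.3 - 6.1 = 1.2 percentage points.
Okun's law gives an output gap of -1.7 × 1.2 = -2.04%, i.e. 2.04% below potential.

-2.04%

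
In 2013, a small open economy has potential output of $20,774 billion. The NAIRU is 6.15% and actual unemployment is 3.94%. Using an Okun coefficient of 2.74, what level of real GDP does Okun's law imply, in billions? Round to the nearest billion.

Unemployment gap = 3.94 - 6.15 = -2.21 points, so the output gap is -2.74 × (-2.21) = 6.0554%.
Actual GDP = 20774 × (1 + 6.0554/100) = 20774 × 1.060554 ≈ 22032 billion.

$22,032 billion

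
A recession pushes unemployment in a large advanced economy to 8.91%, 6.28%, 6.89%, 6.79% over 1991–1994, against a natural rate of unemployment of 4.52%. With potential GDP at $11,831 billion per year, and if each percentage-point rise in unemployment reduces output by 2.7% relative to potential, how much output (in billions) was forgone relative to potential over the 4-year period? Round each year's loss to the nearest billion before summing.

$3,446 billion

Year 1991: gap = -2.7 × (8.91 - 4.52) = -11.853%, loss ≈ 11831 × 11.853/100 ≈ 1402.
Year 1992: gap = -2.7 × (6.28 - 4.52) = -4.752%, loss ≈ 11831 × 4.752/100 ≈ 562.
Year 1993: gap = -2.7 × (6.89 - 4.52) = -6.399%, loss ≈ 11831 × 6.399/100 ≈ 757.
Year 1994: gap = -2.7 × (6.79 - 4.52) = -6.129%, loss ≈ 11831 × 6.129/100 ≈ 725.
Total lost output = 1402 + 562 + 757 + 725 = 3446 billion.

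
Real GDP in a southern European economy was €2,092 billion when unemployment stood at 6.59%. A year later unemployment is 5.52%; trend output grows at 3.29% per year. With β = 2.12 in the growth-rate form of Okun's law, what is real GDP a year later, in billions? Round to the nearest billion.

€2,208 billion

Δu = 5.52 - 6.59 = -1.07 points.
Okun's law (growth form): g_Y = g_Y* - β × Δu = 3.29 - 2.12 × (-1.07) = 3.29 + 2.2684 = 5.5584%.
Real GDP in the next year = 2092 × (1 + 5.5584/100) = 2092 × 1.055584 ≈ 2208 billion.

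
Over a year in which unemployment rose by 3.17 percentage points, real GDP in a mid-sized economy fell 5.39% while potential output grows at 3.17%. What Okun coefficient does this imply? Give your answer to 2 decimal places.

Growth form: g_Y = g_Y* - β × Δu, so β = (g_Y* - g_Y)/Δu.
β = (3.17 + 5.39)/3.17 = 8.56/3.17 = 2.70.

β ≈ 2.70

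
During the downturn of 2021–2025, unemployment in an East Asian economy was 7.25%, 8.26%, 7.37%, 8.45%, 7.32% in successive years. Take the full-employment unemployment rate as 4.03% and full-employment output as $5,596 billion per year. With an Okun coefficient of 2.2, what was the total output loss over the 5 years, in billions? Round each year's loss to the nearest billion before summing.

$2,277 billion

Year 2021: gap = -2.2 × (7.25 - 4.03) = -7.084%, loss ≈ 5596 × 7.084/100 ≈ 396.
Year 2022: gap = -2.2 × (8.26 - 4.03) = -9.306%, loss ≈ 5596 × 9.306/100 ≈ 521.
Year 2023: gap = -2.2 × (7.37 - 4.03) = -7.348%, loss ≈ 5596 × 7.348/100 ≈ 411.
Year 2024: gap = -2.2 × (8.45 - 4.03) = -9.724%, loss ≈ 5596 × 9.724/100 ≈ 544.
Year 2025: gap = -2.2 × (7.32 - 4.03) = -7.238%, loss ≈ 5596 × 7.238/100 ≈ 405.
Total lost output = 396 + 521 + 411 + 544 + 405 = 2277 billion.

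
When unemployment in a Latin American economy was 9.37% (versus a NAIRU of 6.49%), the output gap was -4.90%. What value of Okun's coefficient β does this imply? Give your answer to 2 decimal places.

Okun's law: output gap = -β × (u - u*).
-4.90 = -β × (9.37 - 6.49) = -β × 2.88, so β = 4.9/2.88 = 1.70.

β ≈ 1.70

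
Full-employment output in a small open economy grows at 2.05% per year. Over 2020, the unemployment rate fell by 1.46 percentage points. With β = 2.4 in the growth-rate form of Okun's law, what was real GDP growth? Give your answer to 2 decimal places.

Growth-rate Okun's law: g_Y = g_Y* - β × Δu.
g_Y = 2.05 - 2.4 × (-1.46) = 2.05 + 3.504 = 5.554%, i.e. 5.55% to 2 d.p.

5.55%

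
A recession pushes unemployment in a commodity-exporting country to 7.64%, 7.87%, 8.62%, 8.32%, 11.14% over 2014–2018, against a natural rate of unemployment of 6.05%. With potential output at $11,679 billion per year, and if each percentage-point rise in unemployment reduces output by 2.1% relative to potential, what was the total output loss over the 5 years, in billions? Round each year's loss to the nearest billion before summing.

$3,271 billion

Year 2014: gap = -2.1 × (7.64 - 6.05) = -3.339%, loss ≈ 11679 × 3.339/100 ≈ 390.
Year 2015: gap = -2.1 × (7.87 - 6.05) = -3.822%, loss ≈ 11679 × 3.822/100 ≈ 446.
Year 2016: gap = -2.1 × (8.62 - 6.05) = -5.397%, loss ≈ 11679 × 5.397/100 ≈ 630.
Year 2017: gap = -2.1 × (8.32 - 6.05) = -4.767%, loss ≈ 11679 × 4.767/100 ≈ 557.
Year 2018: gap = -2.1 × (11.14 - 6.05) = -10.689%, loss ≈ 11679 × 10.689/100 ≈ 1248.
Total lost output = 390 + 446 + 630 + 557 + 1248 = 3271 billion.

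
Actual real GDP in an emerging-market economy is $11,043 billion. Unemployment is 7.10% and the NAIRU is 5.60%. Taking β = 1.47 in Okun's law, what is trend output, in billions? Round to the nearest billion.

Unemployment gap = 7.1 - 5.6 = 1.5 points, so output gap = -1.47 × 1.5 = -2.205%.
Since Y = Y* × (1 + gap/100), Y* = 11043/0.97795 ≈ 11292 billion.

$11,292 billion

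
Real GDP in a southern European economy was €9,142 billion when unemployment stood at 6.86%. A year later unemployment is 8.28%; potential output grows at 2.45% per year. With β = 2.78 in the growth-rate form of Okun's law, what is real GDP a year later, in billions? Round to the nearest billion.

Δu = 8.28 - 6.86 = 1.42 points.
Okun's law (growth form): g_Y = g_Y* - β × Δu = 2.45 - 2.78 × (1.42) = 2.45 - 3.9476 = -1.4976%.
Real GDP in the next year = 9142 × (1 - 1.4976/100) = 9142 × 0.985024 ≈ 9005 billion.

€9,005 billion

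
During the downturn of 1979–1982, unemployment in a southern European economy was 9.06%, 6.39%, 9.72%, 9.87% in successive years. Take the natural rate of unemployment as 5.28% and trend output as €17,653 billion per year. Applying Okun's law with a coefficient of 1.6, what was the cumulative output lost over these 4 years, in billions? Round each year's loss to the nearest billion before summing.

Year 1979: gap = -1.6 × (9.06 - 5.28) = -6.048%, loss ≈ 17653 × 6.048/100 ≈ 1068.
Year 1980: gap = -1.6 × (6.39 - 5.28) = -1.776%, loss ≈ 17653 × 1.776/100 ≈ 314.
Year 1981: gap = -1.6 × (9.72 - 5.28) = -7.104%, loss ≈ 17653 × 7.104/100 ≈ 1254.
Year 1982: gap = -1.6 × (9.87 - 5.28) = -7.344%, loss ≈ 17653 × 7.344/100 ≈ 1296.
Total lost output = 1068 + 314 + 1254 + 1296 = 3932 billion.

€3,932 billion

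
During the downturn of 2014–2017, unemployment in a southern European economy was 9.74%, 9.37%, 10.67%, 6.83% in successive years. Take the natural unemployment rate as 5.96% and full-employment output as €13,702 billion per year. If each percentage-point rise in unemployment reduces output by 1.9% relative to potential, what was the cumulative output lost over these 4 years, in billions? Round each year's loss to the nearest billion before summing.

€3,324 billion

Year 2014: gap = -1.9 × (9.74 - 5.96) = -7.182%, loss ≈ 13702 × 7.182/100 ≈ 984.
Year 2015: gap = -1.9 × (9.37 - 5.96) = -6.479%, loss ≈ 13702 × 6.479/100 ≈ 888.
Year 2016: gap = -1.9 × (10.67 - 5.96) = -8.949%, loss ≈ 13702 × 8.949/100 ≈ 1226.
Year 2017: gap = -1.9 × (6.83 - 5.96) = -1.653%, loss ≈ 13702 × 1.653/100 ≈ 226.
Total lost output = 984 + 888 + 1226 + 226 = 3324 billion.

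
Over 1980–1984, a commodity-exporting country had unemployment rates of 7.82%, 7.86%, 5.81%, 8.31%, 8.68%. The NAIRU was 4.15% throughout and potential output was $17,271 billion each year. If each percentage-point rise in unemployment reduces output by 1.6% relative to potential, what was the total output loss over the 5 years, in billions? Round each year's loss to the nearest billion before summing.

$4,900 billion

Year 1980: gap = -1.6 × (7.82 - 4.15) = -5.872%, loss ≈ 17271 × 5.872/100 ≈ 1014.
Year 1981: gap = -1.6 × (7.86 - 4.15) = -5.936%, loss ≈ 17271 × 5.936/100 ≈ 1025.
Year 1982: gap = -1.6 × (5.81 - 4.15) = -2.656%, loss ≈ 17271 × 2.656/100 ≈ 459.
Year 1983: gap = -1.6 × (8.31 - 4.15) = -6.656%, loss ≈ 17271 × 6.656/100 ≈ 1150.
Year 1984: gap = -1.6 × (8.68 - 4.15) = -7.248%, loss ≈ 17271 × 7.248/100 ≈ 1252.
Total lost output = 1014 + 1025 + 459 + 1150 + 1252 = 4900 billion.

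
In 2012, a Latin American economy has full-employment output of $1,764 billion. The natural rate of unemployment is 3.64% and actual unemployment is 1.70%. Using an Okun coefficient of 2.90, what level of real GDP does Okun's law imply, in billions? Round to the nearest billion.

$1,863 billion

Unemployment gap = 1.7 - 3.64 = -1.94 points, so the output gap is -2.9 × (-1.94) = 5.626%.
Actual GDP = 1764 × (1 + 5.626/100) = 1764 × 1.05626 ≈ 1863 billion.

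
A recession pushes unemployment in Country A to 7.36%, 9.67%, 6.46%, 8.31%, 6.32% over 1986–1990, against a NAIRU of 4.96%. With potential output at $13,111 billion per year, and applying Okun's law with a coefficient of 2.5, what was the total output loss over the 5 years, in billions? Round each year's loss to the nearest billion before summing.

Year 1986: gap = -2.5 × (7.36 - 4.96) = -6%, loss ≈ 13111 × 6/100 ≈ 787.
Year 1987: gap = -2.5 × (9.67 - 4.96) = -11.775%, loss ≈ 13111 × 11.775/100 ≈ 1544.
Year 1988: gap = -2.5 × (6.46 - 4.96) = -3.75%, loss ≈ 13111 × 3.75/100 ≈ 492.
Year 1989: gap = -2.5 × (8.31 - 4.96) = -8.375%, loss ≈ 13111 × 8.375/100 ≈ 1098.
Year 1990: gap = -2.5 × (6.32 - 4.96) = -3.4%, loss ≈ 13111 × 3.4/100 ≈ 446.
Total lost output = 787 + 1544 + 492 + 1098 + 446 = 4367 billion.

$4,367 billion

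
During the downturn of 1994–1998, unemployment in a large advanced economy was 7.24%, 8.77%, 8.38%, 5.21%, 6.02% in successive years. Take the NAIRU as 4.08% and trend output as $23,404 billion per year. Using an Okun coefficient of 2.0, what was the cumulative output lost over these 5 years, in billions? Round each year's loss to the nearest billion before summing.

$7,124 billion

Year 1994: gap = -2.0 × (7.24 - 4.08) = -6.32%, loss ≈ 23404 × 6.32/100 ≈ 1479.
Year 1995: gap = -2.0 × (8.77 - 4.08) = -9.38%, loss ≈ 23404 × 9.38/100 ≈ 2195.
Year 1996: gap = -2.0 × (8.38 - 4.08) = -8.6%, loss ≈ 23404 × 8.6/100 ≈ 2013.
Year 1997: gap = -2.0 × (5.21 - 4.08) = -2.26%, loss ≈ 23404 × 2.26/100 ≈ 529.
Year 1998: gap = -2.0 × (6.02 - 4.08) = -3.88%, loss ≈ 23404 × 3.88/100 ≈ 908.
Total lost output = 1479 + 2195 + 2013 + 529 + 908 = 7124 billion.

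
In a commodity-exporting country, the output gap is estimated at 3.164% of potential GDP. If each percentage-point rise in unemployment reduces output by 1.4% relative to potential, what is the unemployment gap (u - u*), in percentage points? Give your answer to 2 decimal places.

-2.26 percentage points

Okun's law: output gap = -β × (u - u*), so u - u* = -(output gap)/β.
u - u* = -(3.164)/1.4 = -2.26 percentage points.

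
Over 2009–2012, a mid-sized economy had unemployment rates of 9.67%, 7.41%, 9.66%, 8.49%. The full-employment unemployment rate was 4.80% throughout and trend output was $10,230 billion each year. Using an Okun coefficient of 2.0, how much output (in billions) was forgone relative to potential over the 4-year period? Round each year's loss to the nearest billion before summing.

$3,279 billion

Year 2009: gap = -2.0 × (9.67 - 4.8) = -9.74%, loss ≈ 10230 × 9.74/100 ≈ 996.
Year 2010: gap = -2.0 × (7.41 - 4.8) = -5.22%, loss ≈ 10230 × 5.22/100 ≈ 534.
Year 2011: gap = -2.0 × (9.66 - 4.8) = -9.72%, loss ≈ 10230 × 9.72/100 ≈ 994.
Year 2012: gap = -2.0 × (8.49 - 4.8) = -7.38%, loss ≈ 10230 × 7.38/100 ≈ 755.
Total lost output = 996 + 534 + 994 + 755 = 3279 billion.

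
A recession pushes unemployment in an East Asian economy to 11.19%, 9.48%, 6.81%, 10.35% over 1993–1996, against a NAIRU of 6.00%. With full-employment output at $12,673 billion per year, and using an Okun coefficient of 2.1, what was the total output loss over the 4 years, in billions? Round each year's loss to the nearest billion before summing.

Year 1993: gap = -2.1 × (11.19 - 6) = -10.899%, loss ≈ 12673 × 10.899/100 ≈ 1381.
Year 1994: gap = -2.1 × (9.48 - 6) = -7.308%, loss ≈ 12673 × 7.308/100 ≈ 926.
Year 1995: gap = -2.1 × (6.81 - 6) = -1.701%, loss ≈ 12673 × 1.701/100 ≈ 216.
Year 1996: gap = -2.1 × (10.35 - 6) = -9.135%, loss ≈ 12673 × 9.135/100 ≈ 1158.
Total lost output = 1381 + 926 + 216 + 1158 = 3681 billion.

$3,681 billion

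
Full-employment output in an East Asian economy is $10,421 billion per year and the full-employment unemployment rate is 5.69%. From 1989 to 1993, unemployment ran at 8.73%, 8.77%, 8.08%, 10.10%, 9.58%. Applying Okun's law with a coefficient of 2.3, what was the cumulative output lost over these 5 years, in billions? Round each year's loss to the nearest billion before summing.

Year 1989: gap = -2.3 × (8.73 - 5.69) = -6.992%, loss ≈ 10421 × 6.992/100 ≈ 729.
Year 1990: gap = -2.3 × (8.77 - 5.69) = -7.084%, loss ≈ 10421 × 7.084/100 ≈ 738.
Year 1991: gap = -2.3 × (8.08 - 5.69) = -5.497%, loss ≈ 10421 × 5.497/100 ≈ 573.
Year 1992: gap = -2.3 × (10.1 - 5.69) = -10.143%, loss ≈ 10421 × 10.143/100 ≈ 1057.
Year 1993: gap = -2.3 × (9.58 - 5.69) = -8.947%, loss ≈ 10421 × 8.947/100 ≈ 932.
Total lost output = 729 + 738 + 573 + 1057 + 932 = 4029 billion.

$4,029 billion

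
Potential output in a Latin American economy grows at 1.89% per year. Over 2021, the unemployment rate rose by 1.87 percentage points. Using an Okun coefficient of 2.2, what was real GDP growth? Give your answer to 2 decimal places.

Growth-rate Okun's law: g_Y = g_Y* - β × Δu.
g_Y = 1.89 - 2.2 × (1.87) = 1.89 - 4.114 = -2.224%, i.e. -2.22% to 2 d.p.

-2.22%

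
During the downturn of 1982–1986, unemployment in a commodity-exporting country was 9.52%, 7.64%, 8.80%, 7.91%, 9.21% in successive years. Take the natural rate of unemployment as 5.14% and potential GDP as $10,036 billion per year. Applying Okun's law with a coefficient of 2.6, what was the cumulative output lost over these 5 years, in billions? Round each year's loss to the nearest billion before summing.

$4,535 billion

Year 1982: gap = -2.6 × (9.52 - 5.14) = -11.388%, loss ≈ 10036 × 11.388/100 ≈ 1143.
Year 1983: gap = -2.6 × (7.64 - 5.14) = -6.5%, loss ≈ 10036 × 6.5/100 ≈ 652.
Year 1984: gap = -2.6 × (8.8 - 5.14) = -9.516%, loss ≈ 10036 × 9.516/100 ≈ 955.
Year 1985: gap = -2.6 × (7.91 - 5.14) = -7.202%, loss ≈ 10036 × 7.202/100 ≈ 723.
Year 1986: gap = -2.6 × (9.21 - 5.14) = -10.582%, loss ≈ 10036 × 10.582/100 ≈ 1062.
Total lost output = 1143 + 652 + 955 + 723 + 1062 = 4535 billion.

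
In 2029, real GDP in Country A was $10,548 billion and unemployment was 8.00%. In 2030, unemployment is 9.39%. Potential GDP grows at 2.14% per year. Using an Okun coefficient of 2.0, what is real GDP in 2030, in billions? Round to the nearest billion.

Δu = 9.39 - 8 = 1.39 points.
Okun's law (growth form): g_Y = g_Y* - β × Δu = 2.14 - 2.0 × (1.39) = 2.14 - 2.78 = -0.64%.
Real GDP in the next year = 10548 × (1 - 0.64/100) = 10548 × 0.9936 ≈ 10480 billion.

$10,480 billion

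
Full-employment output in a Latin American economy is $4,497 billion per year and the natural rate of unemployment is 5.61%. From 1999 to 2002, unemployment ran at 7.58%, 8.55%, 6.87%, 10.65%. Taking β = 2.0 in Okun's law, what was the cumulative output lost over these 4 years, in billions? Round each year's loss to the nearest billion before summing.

Year 1999: gap = -2.0 × (7.58 - 5.61) = -3.94%, loss ≈ 4497 × 3.94/100 ≈ 177.
Year 2000: gap = -2.0 × (8.55 - 5.61) = -5.88%, loss ≈ 4497 × 5.88/100 ≈ 264.
Year 2001: gap = -2.0 × (6.87 - 5.61) = -2.52%, loss ≈ 4497 × 2.52/100 ≈ 113.
Year 2002: gap = -2.0 × (10.65 - 5.61) = -10.08%, loss ≈ 4497 × 10.08/100 ≈ 453.
Total lost output = 177 + 264 + 113 + 453 = 1007 billion.

$1,007 billion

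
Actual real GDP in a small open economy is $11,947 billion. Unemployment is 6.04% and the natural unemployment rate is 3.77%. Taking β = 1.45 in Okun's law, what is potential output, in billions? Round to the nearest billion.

$12,354 billion

Unemployment gap = 6.04 - 3.77 = 2.27 points, so output gap = -1.45 × 2.27 = -3.2915%.
Since Y = Y* × (1 + gap/100), Y* = 11947/0.967085 ≈ 12354 billion.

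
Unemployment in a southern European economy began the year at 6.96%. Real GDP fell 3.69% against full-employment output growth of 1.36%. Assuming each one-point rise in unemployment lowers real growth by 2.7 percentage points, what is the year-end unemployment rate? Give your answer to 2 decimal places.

8.83%

Growth-rate Okun's law: g_Y = g_Y* - β × Δu, so Δu = (g_Y* - g_Y)/β.
Δu = (1.36 + 3.69)/2.7 = 5.05/2.7 = 1.87 percentage points.
Year-end unemployment = 6.96 + 1.87 = 8.83%.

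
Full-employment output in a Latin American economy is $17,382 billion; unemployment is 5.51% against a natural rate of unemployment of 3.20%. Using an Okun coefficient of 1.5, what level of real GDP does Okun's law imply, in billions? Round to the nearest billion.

Unemployment gap = 5.51 - 3.2 = 2.31 points, so the output gap is -1.5 × 2.31 = -3.465%.
Actual GDP = 17382 × (1 - 3.465/100) = 17382 × 0.96535 ≈ 16780 billion.

$16,780 billion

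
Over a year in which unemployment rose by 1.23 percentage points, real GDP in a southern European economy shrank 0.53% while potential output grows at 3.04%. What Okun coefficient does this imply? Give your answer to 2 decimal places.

Growth form: g_Y = g_Y* - β × Δu, so β = (g_Y* - g_Y)/Δu.
β = (3.04 + 0.53)/1.23 = 3.57/1.23 = 2.90.

β ≈ 2.90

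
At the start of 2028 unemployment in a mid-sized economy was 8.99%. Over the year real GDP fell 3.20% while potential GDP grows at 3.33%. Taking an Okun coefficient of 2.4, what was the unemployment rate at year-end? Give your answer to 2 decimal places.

11.71%

Growth-rate Okun's law: g_Y = g_Y* - β × Δu, so Δu = (g_Y* - g_Y)/β.
Δu = (3.33 + 3.2)/2.4 = 6.53/2.4 = 2.72 percentage points.
Year-end unemployment = 8.99 + 2.72 = 11.71%.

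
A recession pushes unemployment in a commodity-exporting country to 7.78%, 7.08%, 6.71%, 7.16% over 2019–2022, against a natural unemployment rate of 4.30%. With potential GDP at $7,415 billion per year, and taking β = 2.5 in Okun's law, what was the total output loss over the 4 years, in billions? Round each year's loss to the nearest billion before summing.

$2,137 billion

Year 2019: gap = -2.5 × (7.78 - 4.3) = -8.7%, loss ≈ 7415 × 8.7/100 ≈ 645.
Year 2020: gap = -2.5 × (7.08 - 4.3) = -6.95%, loss ≈ 7415 × 6.95/100 ≈ 515.
Year 2021: gap = -2.5 × (6.71 - 4.3) = -6.025%, loss ≈ 7415 × 6.025/100 ≈ 447.
Year 2022: gap = -2.5 × (7.16 - 4.3) = -7.15%, loss ≈ 7415 × 7.15/100 ≈ 530.
Total lost output = 645 + 515 + 447 + 530 = 2137 billion.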